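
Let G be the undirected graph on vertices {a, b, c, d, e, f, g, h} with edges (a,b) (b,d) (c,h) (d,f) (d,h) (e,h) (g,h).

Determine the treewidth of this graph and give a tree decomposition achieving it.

Every bag has size at most 2, so the width is 2 − 1 = 1 and tw(G) ≤ 1. Any graph with an edge has treewidth ≥ 1, and G has the edge h–g. The upper and lower bounds meet at 1, so that is the treewidth.

Treewidth 1.
One such decomposition:
Bags: B1 = {g, h}  B2 = {d, h}  B3 = {c, h}  B4 = {b, d}  B5 = {d, f}  B6 = {e, h}  B7 = {a, b}
Tree: B1–B2, B1–B3, B2–B4, B4–B5, B2–B6, B4–B7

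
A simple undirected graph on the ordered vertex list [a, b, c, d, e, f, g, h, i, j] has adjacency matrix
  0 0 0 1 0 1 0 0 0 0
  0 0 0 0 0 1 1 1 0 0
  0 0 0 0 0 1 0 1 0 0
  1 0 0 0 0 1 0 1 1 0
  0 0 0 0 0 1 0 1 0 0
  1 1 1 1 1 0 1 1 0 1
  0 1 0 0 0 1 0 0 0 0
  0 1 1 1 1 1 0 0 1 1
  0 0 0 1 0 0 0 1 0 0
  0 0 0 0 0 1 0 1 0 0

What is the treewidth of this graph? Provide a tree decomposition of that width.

Each bag holds 3 vertices, so the decomposition has width 2, which upper-bounds the treewidth. For the lower bound, the 3 vertices {b, f, g} are pairwise adjacent, and any tree decomposition puts a clique entirely inside one bag — forcing width ≥ 2. Combining the bounds, tw(G) = 2.

Treewidth 2.
One such decomposition:
Bags: B1 = {e, f, h}  B2 = {d, f, h}  B3 = {b, f, h}  B4 = {a, d, f}  B5 = {b, f, g}  B6 = {f, h, j}  B7 = {c, f, h}  B8 = {d, h, i}
Tree: B1–B2, B2–B3, B2–B4, B3–B5, B2–B6, B2–B7, B2–B8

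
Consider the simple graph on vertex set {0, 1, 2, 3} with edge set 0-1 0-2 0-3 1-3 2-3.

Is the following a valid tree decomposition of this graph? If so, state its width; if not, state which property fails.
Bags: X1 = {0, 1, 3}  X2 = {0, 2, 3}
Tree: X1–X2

Yes; width 2.

Vertex coverage: the bags together contain {0, 1, 2, 3}, the full vertex set. Edge coverage: each edge of G has both endpoints in at least one bag. Running intersection: for every vertex, the bags containing it form a connected subtree. All three properties hold, so this is a valid tree decomposition of width max|bag| − 1 = 2, and hence tw(G) ≤ 2.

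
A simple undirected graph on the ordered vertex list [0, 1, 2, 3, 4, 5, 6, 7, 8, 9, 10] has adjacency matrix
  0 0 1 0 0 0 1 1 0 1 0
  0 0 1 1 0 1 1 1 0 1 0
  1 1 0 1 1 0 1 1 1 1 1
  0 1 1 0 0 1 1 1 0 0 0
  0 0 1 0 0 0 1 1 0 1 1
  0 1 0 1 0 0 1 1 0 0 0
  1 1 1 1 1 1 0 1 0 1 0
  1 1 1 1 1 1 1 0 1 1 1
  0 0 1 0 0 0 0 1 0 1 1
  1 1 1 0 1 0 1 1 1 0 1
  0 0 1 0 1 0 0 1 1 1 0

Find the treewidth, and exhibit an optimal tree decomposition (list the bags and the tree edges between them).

Treewidth 4.
One such decomposition:
Bags: B1 = {2, 4, 6, 7, 9}  B2 = {1, 2, 6, 7, 9}  B3 = {2, 4, 7, 9, 10}  B4 = {2, 7, 8, 9, 10}  B5 = {1, 2, 3, 6, 7}  B6 = {0, 2, 6, 7, 9}  B7 = {1, 3, 5, 6, 7}
Tree: B1–B2, B1–B3, B3–B4, B2–B5, B2–B6, B5–B7

Every bag has size at most 5, so the width is 5 − 1 = 4 and tw(G) ≤ 4. For the lower bound, the 5 vertices {2, 7, 8, 9, 10} are pairwise adjacent, and any tree decomposition puts a clique entirely inside one bag — forcing width ≥ 4. The upper and lower bounds meet at 4, so that is the treewidth.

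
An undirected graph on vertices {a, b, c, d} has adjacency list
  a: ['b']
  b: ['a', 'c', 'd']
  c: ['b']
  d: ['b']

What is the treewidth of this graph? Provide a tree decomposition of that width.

Each bag holds 2 vertices, so the decomposition has width 1, which upper-bounds the treewidth. Any graph with an edge has treewidth ≥ 1, and G has the edge d–b. Combining the bounds, tw(G) = 1.

Treewidth 1.
One optimal decomposition is:
Bags: B1 = {b, d}  B2 = {a, b}  B3 = {b, c}
Tree: B1–B2, B1–B3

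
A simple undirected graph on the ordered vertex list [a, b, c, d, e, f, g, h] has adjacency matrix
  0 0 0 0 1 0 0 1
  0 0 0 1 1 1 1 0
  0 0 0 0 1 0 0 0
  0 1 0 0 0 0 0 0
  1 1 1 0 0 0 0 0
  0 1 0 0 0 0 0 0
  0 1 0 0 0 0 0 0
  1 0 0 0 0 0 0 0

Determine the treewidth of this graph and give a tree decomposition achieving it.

Treewidth 1.
One optimal decomposition is:
Bags: B1 = {c, e}  B2 = {b, e}  B3 = {b, g}  B4 = {b, d}  B5 = {a, e}  B6 = {a, h}  B7 = {b, f}
Tree: B1–B2, B2–B3, B3–B4, B2–B5, B5–B6, B3–B7

Every bag has size at most 2, so the width is 2 − 1 = 1 and tw(G) ≤ 1. G has an edge, so its treewidth is at least 1. Therefore the treewidth is 1.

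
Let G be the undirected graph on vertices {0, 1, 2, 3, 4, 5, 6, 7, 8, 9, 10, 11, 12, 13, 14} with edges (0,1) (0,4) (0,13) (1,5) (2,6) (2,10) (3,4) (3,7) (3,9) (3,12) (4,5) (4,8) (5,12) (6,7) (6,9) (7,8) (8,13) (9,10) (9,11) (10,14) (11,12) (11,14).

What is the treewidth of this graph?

3

A width-3 tree decomposition is:
Bags: B1 = {2, 10, 11, 14}  B2 = {2, 9, 10, 11}  B3 = {2, 6, 9, 11}  B4 = {6, 9, 11, 12}  B5 = {3, 6, 9, 12}  B6 = {3, 6, 7, 12}  B7 = {3, 5, 7, 12}  B8 = {3, 4, 5, 7}  B9 = {4, 5, 7, 8}  B10 = {1, 4, 5, 8}  B11 = {0, 1, 4, 8}  B12 = {0, 1, 8, 13}
Tree: B1–B2, B2–B3, B3–B4, B4–B5, B5–B6, B6–B7, B7–B8, B8–B9, B9–B10, B10–B11, B11–B12
Every bag has size at most 4, so the width is 4 − 1 = 3 and tw(G) ≤ 3. For the lower bound: the 4 vertex sets {2,10,14}, {11}, {9}, {3,6,7,12} are disjoint, each induces a connected subgraph, and every pair is joined by at least one edge of G. Contracting each set to a single vertex therefore yields K_{4} as a minor, and since treewidth is minor-monotone, tw(G) ≥ tw(K_{4}) = 3. The upper and lower bounds meet at 3, so that is the treewidth.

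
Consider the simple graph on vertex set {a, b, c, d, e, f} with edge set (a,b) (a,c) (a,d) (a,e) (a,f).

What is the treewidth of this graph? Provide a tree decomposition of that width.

Each bag holds 2 vertices, so the decomposition has width 1, which upper-bounds the treewidth. Any graph with an edge has treewidth ≥ 1, and G has the edge a–b. Therefore the treewidth is 1.

Treewidth 1.
One such decomposition:
Bags: B1 = {a, b}  B2 = {a, f}  B3 = {a, d}  B4 = {a, e}  B5 = {a, c}
Tree: B1–B2, B1–B3, B3–B4, B1–B5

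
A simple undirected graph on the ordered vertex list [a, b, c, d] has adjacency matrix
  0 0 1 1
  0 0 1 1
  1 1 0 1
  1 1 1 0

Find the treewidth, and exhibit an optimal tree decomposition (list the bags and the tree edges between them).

Treewidth 2.
One such decomposition:
Bags: B1 = {b, c, d}  B2 = {a, c, d}
Tree: B1–B2

Each bag holds 3 vertices, so the decomposition has width 2, which upper-bounds the treewidth. On the other hand G contains the 3-clique {a, c, d}. A clique must lie in a single bag of any decomposition, so no decomposition can have width below 2. Combining the bounds, tw(G) = 2.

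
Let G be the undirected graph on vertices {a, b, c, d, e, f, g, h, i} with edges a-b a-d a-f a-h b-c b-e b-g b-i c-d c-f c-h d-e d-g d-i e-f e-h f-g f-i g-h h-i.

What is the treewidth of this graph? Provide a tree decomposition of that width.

Treewidth 4.
Bags: B1 = {b, d, e, f, h}  B2 = {b, d, f, h, i}  B3 = {b, c, d, f, h}  B4 = {b, d, f, g, h}  B5 = {a, b, d, f, h}
Tree: B1–B2, B2–B3, B3–B4, B4–B5

Each bag holds 5 vertices, so the decomposition has width 4, which upper-bounds the treewidth. For the lower bound: the 5 vertex sets {d,e}, {f,i}, {b,c}, {h}, {g} are disjoint, each induces a connected subgraph, and every pair is joined by at least one edge of G. Contracting each set to a single vertex therefore yields K_{5} as a minor, and since treewidth is minor-monotone, tw(G) ≥ tw(K_{5}) = 4. Combining the bounds, tw(G) = 4.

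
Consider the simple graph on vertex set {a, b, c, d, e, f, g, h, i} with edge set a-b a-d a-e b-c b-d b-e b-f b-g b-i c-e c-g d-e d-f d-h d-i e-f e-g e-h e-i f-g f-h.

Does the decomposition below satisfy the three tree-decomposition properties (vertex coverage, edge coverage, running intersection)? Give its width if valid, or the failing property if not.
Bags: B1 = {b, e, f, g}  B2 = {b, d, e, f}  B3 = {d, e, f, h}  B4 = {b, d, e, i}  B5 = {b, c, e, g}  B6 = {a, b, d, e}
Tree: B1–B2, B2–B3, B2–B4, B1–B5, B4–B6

Every vertex of G appears in some bag (union = {a, b, c, d, e, f, g, h, i}); every edge is covered by a bag; and for each vertex v the set of bags containing v is connected in the bag tree. The decomposition is therefore valid. The largest bag has 4 vertices, so the width is 3.

Yes; width 3.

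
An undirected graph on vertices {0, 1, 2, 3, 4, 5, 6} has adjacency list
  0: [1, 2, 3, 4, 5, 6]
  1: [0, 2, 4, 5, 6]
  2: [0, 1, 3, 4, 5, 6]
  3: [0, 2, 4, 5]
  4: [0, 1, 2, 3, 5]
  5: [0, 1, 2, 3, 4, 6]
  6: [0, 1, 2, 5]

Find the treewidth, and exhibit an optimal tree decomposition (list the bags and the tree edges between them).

Every bag has size at most 5, so the width is 5 − 1 = 4 and tw(G) ≤ 4. For the lower bound, the 5 vertices {0, 1, 2, 4, 5} are pairwise adjacent, and any tree decomposition puts a clique entirely inside one bag — forcing width ≥ 4. Combining the bounds, tw(G) = 4.

Treewidth 4.
One such decomposition:
Bags: B1 = {0, 1, 2, 5, 6}  B2 = {0, 1, 2, 4, 5}  B3 = {0, 2, 3, 4, 5}
Tree: B1–B2, B2–B3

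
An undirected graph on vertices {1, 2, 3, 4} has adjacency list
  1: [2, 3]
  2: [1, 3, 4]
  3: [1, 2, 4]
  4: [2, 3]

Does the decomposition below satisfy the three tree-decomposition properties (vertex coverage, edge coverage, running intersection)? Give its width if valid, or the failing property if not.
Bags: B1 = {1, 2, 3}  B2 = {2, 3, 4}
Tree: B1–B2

Checking the three conditions: (i) the bags cover all of {1, 2, 3, 4}; (ii) for each edge, some bag contains both endpoints; (iii) the bags containing any fixed vertex form a subtree. All hold, so the decomposition is valid with width 3 − 1 = 2.

Yes; width 2.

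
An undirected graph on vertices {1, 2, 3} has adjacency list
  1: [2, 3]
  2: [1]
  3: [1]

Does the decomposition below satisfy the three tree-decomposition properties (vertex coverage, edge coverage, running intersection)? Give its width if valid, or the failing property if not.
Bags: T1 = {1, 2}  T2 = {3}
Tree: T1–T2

A tree decomposition must satisfy three properties: every vertex lies in some bag; for every edge, both endpoints lie together in some bag; and for every vertex, the bags containing it form a connected subtree. Here edge (1,3) lies in no bag, so the decomposition is invalid.

No — edge (1,3) lies in no bag.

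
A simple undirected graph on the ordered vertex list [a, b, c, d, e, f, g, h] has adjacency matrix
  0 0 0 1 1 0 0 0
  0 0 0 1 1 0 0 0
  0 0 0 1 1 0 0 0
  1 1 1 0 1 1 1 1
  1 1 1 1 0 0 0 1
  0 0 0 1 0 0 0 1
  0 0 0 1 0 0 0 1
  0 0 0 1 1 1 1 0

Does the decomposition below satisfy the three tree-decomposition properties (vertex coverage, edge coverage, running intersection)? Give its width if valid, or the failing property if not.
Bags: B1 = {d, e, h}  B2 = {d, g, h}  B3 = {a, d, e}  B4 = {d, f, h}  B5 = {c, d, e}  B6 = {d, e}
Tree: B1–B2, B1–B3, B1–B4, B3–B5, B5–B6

A tree decomposition must satisfy three properties: every vertex lies in some bag; for every edge, both endpoints lie together in some bag; and for every vertex, the bags containing it form a connected subtree. Here vertex b appears in no bag, so the decomposition is invalid.

No — vertex b appears in no bag.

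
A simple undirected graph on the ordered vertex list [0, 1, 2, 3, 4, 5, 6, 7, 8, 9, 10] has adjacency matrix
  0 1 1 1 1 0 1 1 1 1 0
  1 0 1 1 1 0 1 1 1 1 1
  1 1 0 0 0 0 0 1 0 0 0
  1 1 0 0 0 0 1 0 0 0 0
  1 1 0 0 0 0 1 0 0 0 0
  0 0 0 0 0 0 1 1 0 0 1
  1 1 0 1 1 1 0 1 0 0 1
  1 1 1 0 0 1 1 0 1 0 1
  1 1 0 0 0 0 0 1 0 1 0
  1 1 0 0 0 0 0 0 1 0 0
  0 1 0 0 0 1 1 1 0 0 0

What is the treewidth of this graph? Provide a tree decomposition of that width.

The largest bag has 4 vertices, giving width 3; this decomposition certifies tw(G) ≤ 3. Conversely, {0, 1, 8, 9} is a clique of size 4, and the vertices of any clique must share a bag in every tree decomposition; so some bag has ≥ 4 vertices and tw(G) ≥ 3. The upper and lower bounds meet at 3, so that is the treewidth.

Treewidth 3.
One such decomposition:
Bags: B1 = {0, 1, 6, 7}  B2 = {1, 6, 7, 10}  B3 = {0, 1, 4, 6}  B4 = {0, 1, 7, 8}  B5 = {5, 6, 7, 10}  B6 = {0, 1, 2, 7}  B7 = {0, 1, 8, 9}  B8 = {0, 1, 3, 6}
Tree: B1–B2, B1–B3, B1–B4, B2–B5, B4–B6, B4–B7, B1–B8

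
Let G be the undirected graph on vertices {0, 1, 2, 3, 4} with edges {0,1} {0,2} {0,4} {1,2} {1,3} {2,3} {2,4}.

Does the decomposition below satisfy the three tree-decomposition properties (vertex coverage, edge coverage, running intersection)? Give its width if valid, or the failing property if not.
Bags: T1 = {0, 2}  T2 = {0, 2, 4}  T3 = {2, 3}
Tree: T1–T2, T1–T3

A tree decomposition must satisfy three properties: every vertex lies in some bag; for every edge, both endpoints lie together in some bag; and for every vertex, the bags containing it form a connected subtree. Here vertex 1 appears in no bag, so the decomposition is invalid.

No — vertex 1 appears in no bag.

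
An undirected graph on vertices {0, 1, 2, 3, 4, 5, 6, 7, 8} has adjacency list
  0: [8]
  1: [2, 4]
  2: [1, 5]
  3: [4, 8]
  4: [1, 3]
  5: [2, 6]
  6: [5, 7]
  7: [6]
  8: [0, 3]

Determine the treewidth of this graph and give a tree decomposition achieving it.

Treewidth 1.
Bags: B1 = {6, 7}  B2 = {5, 6}  B3 = {2, 5}  B4 = {1, 2}  B5 = {1, 4}  B6 = {3, 4}  B7 = {3, 8}  B8 = {0, 8}
Tree: B1–B2, B2–B3, B3–B4, B4–B5, B5–B6, B6–B7, B7–B8

Every bag has size at most 2, so the width is 2 − 1 = 1 and tw(G) ≤ 1. G has an edge, so its treewidth is at least 1. The upper and lower bounds meet at 1, so that is the treewidth.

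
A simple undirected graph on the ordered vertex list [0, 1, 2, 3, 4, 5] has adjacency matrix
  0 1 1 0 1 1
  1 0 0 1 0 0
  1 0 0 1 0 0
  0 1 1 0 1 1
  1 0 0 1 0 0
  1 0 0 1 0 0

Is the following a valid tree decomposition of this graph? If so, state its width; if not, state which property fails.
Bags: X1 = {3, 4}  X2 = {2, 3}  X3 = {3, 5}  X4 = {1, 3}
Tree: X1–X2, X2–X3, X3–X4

A tree decomposition must satisfy three properties: every vertex lies in some bag; for every edge, both endpoints lie together in some bag; and for every vertex, the bags containing it form a connected subtree. Here vertex 0 appears in no bag, so the decomposition is invalid.

No — vertex 0 appears in no bag.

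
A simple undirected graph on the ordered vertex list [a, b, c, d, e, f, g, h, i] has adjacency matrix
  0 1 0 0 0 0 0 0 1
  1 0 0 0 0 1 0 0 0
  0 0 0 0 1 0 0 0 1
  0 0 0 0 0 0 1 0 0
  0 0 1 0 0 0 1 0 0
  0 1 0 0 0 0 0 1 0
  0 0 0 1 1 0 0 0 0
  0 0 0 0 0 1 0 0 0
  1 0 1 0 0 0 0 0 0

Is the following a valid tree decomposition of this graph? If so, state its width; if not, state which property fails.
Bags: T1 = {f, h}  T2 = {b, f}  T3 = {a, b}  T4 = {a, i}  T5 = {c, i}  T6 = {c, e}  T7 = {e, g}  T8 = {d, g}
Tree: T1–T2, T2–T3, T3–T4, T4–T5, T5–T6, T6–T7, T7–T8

Yes; width 1.

Every vertex of G appears in some bag (union = {a, b, c, d, e, f, g, h, i}); every edge is covered by a bag; and for each vertex v the set of bags containing v is connected in the bag tree. The decomposition is therefore valid. The largest bag has 2 vertices, so the width is 1.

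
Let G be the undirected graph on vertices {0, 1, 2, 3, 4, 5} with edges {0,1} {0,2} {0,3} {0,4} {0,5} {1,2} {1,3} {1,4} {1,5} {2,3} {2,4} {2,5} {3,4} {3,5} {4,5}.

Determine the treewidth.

5

A width-5 tree decomposition is:
Bags: B1 = {0, 1, 2, 3, 4, 5}
Tree: (single bag)
A single bag containing all 6 vertices is trivially a valid decomposition of width 5. Conversely, {0, 1, 2, 3, 4, 5} is a clique of size 6, and the vertices of any clique must share a bag in every tree decomposition; so some bag has ≥ 6 vertices and tw(G) ≥ 5. The upper and lower bounds meet at 5, so that is the treewidth.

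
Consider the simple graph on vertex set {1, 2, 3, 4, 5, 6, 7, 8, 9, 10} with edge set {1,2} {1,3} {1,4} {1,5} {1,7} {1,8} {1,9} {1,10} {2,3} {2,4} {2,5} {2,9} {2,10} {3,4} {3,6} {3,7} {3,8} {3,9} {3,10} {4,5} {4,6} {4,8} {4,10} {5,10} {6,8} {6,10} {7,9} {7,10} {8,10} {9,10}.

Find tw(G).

4

A width-4 tree decomposition is:
Bags: B1 = {1, 2, 3, 4, 10}  B2 = {1, 3, 4, 8, 10}  B3 = {3, 4, 6, 8, 10}  B4 = {1, 2, 3, 9, 10}  B5 = {1, 2, 4, 5, 10}  B6 = {1, 3, 7, 9, 10}
Tree: B1–B2, B2–B3, B1–B4, B1–B5, B4–B6
The largest bag has 5 vertices, giving width 4; this decomposition certifies tw(G) ≤ 4. On the other hand G contains the 5-clique {1, 3, 4, 8, 10}. A clique must lie in a single bag of any decomposition, so no decomposition can have width below 4. Hence tw(G) = 4 exactly.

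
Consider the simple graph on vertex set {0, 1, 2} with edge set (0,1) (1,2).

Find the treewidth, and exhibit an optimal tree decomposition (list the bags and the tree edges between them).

The largest bag has 2 vertices, giving width 1; this decomposition certifies tw(G) ≤ 1. Any graph with an edge has treewidth ≥ 1, and G has the edge 2–1. Hence tw(G) = 1 exactly.

Treewidth 1.
Bags: B1 = {1, 2}  B2 = {0, 1}
Tree: B1–B2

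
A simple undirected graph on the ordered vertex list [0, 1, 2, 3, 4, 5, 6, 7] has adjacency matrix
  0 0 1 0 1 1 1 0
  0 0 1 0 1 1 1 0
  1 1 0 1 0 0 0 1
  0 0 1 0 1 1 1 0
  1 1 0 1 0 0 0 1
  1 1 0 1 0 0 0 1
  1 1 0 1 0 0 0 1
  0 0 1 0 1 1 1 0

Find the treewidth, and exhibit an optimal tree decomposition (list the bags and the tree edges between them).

The largest bag has 5 vertices, giving width 4; this decomposition certifies tw(G) ≤ 4. For the lower bound: the 5 vertex sets {1,2}, {0,6}, {3,5}, {4}, {7} are disjoint, each induces a connected subgraph, and every pair is joined by at least one edge of G. Contracting each set to a single vertex therefore yields K_{5} as a minor, and since treewidth is minor-monotone, tw(G) ≥ tw(K_{5}) = 4. Hence tw(G) = 4 exactly.

Treewidth 4.
One such decomposition:
Bags: B1 = {1, 2, 4, 5, 6}  B2 = {0, 2, 4, 5, 6}  B3 = {2, 3, 4, 5, 6}  B4 = {2, 4, 5, 6, 7}
Tree: B1–B2, B2–B3, B3–B4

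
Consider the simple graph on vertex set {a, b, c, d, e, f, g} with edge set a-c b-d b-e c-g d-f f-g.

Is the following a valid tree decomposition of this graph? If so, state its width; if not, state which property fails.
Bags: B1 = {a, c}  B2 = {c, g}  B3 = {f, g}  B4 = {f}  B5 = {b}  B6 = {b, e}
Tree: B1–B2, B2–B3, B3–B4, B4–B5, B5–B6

A tree decomposition must satisfy three properties: every vertex lies in some bag; for every edge, both endpoints lie together in some bag; and for every vertex, the bags containing it form a connected subtree. Here vertex d appears in no bag, so the decomposition is invalid.

No — vertex d appears in no bag.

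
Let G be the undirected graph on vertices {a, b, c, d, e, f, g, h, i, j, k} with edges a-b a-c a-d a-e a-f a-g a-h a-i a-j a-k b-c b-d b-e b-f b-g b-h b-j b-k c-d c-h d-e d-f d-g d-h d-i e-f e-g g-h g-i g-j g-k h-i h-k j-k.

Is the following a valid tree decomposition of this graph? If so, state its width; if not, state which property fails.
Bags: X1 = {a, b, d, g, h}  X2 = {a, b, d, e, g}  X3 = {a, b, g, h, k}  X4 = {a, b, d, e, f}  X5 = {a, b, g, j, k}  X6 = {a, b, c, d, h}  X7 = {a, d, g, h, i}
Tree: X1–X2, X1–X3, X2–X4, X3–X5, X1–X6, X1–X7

Yes; width 4.

Checking the three conditions: (i) the bags cover all of {a, b, c, d, e, f, g, h, i, j, k}; (ii) for each edge, some bag contains both endpoints; (iii) the bags containing any fixed vertex form a subtree. All hold, so the decomposition is valid with width 5 − 1 = 4.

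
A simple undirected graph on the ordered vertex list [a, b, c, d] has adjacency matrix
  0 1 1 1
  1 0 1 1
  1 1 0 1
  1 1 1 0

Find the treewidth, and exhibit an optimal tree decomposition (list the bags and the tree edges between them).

Treewidth 3.
Bags: B1 = {a, b, c, d}
Tree: (single bag)

A single bag containing all 4 vertices is trivially a valid decomposition of width 3. On the other hand G contains the 4-clique {a, b, c, d}. A clique must lie in a single bag of any decomposition, so no decomposition can have width below 3. Therefore the treewidth is 3.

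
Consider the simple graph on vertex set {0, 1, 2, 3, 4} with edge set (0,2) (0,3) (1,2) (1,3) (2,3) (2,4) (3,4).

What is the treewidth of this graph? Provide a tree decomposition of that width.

The largest bag has 3 vertices, giving width 2; this decomposition certifies tw(G) ≤ 2. Conversely, {0, 2, 3} is a clique of size 3, and the vertices of any clique must share a bag in every tree decomposition; so some bag has ≥ 3 vertices and tw(G) ≥ 2. Combining the bounds, tw(G) = 2.

Treewidth 2.
One optimal decomposition is:
Bags: B1 = {2, 3, 4}  B2 = {1, 2, 3}  B3 = {0, 2, 3}
Tree: B1–B2, B2–B3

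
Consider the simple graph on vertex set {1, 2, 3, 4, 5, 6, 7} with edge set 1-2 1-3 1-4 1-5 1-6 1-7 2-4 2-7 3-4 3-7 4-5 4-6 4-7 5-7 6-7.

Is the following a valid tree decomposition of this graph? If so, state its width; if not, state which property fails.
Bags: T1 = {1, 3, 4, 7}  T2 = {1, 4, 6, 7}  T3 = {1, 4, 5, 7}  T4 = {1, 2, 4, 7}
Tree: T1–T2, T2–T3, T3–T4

Yes; width 3.

Every vertex of G appears in some bag (union = {1, 2, 3, 4, 5, 6, 7}); every edge is covered by a bag; and for each vertex v the set of bags containing v is connected in the bag tree. The decomposition is therefore valid. The largest bag has 4 vertices, so the width is 3.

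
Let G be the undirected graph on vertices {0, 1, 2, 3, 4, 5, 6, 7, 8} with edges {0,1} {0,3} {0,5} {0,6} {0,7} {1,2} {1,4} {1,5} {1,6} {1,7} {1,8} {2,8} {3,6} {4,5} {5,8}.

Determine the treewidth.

2

A width-2 tree decomposition is:
Bags: B1 = {1, 2, 8}  B2 = {1, 5, 8}  B3 = {0, 1, 5}  B4 = {0, 1, 7}  B5 = {0, 1, 6}  B6 = {1, 4, 5}  B7 = {0, 3, 6}
Tree: B1–B2, B2–B3, B3–B4, B4–B5, B3–B6, B5–B7
Each bag holds 3 vertices, so the decomposition has width 2, which upper-bounds the treewidth. On the other hand G contains the 3-clique {0, 1, 5}. A clique must lie in a single bag of any decomposition, so no decomposition can have width below 2. Hence tw(G) = 2 exactly.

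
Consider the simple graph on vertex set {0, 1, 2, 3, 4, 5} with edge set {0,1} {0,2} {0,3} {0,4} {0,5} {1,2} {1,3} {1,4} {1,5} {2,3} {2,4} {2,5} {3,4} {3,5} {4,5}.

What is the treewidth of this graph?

A width-5 tree decomposition is:
Bags: B1 = {0, 1, 2, 3, 4, 5}
Tree: (single bag)
A single bag containing all 6 vertices is trivially a valid decomposition of width 5. For the lower bound, the 6 vertices {0, 1, 2, 3, 4, 5} are pairwise adjacent, and any tree decomposition puts a clique entirely inside one bag — forcing width ≥ 5. Combining the bounds, tw(G) = 5.

5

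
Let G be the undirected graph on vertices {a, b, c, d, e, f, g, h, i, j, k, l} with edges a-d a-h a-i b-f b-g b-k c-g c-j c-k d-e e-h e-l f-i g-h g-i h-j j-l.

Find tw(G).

A width-3 tree decomposition is:
Bags: B1 = {b, c, f, k}  B2 = {b, c, f, g}  B3 = {c, f, g, i}  B4 = {c, g, i, j}  B5 = {g, h, i, j}  B6 = {a, h, i, j}  B7 = {a, h, j, l}  B8 = {a, e, h, l}  B9 = {a, d, e, l}
Tree: B1–B2, B2–B3, B3–B4, B4–B5, B5–B6, B6–B7, B7–B8, B8–B9
The largest bag has 4 vertices, giving width 3; this decomposition certifies tw(G) ≤ 3. For the lower bound: the 4 vertex sets {b,f,k}, {c}, {g}, {a,h,i,j} are disjoint, each induces a connected subgraph, and every pair is joined by at least one edge of G. Contracting each set to a single vertex therefore yields K_{4} as a minor, and since treewidth is minor-monotone, tw(G) ≥ tw(K_{4}) = 3. Hence tw(G) = 3 exactly.

3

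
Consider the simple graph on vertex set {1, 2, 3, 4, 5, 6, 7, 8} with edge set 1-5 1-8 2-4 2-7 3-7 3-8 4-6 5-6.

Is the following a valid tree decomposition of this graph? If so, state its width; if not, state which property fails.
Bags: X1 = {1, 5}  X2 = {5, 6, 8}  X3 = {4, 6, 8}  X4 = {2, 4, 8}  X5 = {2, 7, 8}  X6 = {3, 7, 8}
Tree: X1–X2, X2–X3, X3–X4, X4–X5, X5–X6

No — edge (8,1) lies in no bag.

A tree decomposition must satisfy three properties: every vertex lies in some bag; for every edge, both endpoints lie together in some bag; and for every vertex, the bags containing it form a connected subtree. Here edge (8,1) lies in no bag, so the decomposition is invalid.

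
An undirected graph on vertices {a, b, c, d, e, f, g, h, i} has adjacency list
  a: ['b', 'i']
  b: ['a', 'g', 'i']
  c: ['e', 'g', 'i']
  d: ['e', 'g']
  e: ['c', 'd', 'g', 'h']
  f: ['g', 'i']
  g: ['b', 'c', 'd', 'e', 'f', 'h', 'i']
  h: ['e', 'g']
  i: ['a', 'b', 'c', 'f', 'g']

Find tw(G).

2

A width-2 tree decomposition is:
Bags: B1 = {f, g, i}  B2 = {c, g, i}  B3 = {c, e, g}  B4 = {b, g, i}  B5 = {a, b, i}  B6 = {d, e, g}  B7 = {e, g, h}
Tree: B1–B2, B2–B3, B1–B4, B4–B5, B3–B6, B3–B7
Every bag has size at most 3, so the width is 3 − 1 = 2 and tw(G) ≤ 2. For the lower bound, the 3 vertices {d, e, g} are pairwise adjacent, and any tree decomposition puts a clique entirely inside one bag — forcing width ≥ 2. Hence tw(G) = 2 exactly.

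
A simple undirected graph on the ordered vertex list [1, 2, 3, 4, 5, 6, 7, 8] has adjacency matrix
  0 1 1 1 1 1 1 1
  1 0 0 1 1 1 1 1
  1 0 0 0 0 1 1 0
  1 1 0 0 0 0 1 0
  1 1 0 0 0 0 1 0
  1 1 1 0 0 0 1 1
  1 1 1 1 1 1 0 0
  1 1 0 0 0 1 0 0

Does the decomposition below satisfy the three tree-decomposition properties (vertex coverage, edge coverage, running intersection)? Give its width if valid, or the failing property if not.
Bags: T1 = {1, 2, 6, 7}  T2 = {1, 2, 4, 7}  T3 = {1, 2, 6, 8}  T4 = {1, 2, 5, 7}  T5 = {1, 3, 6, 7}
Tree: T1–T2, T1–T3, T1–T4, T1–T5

Checking the three conditions: (i) the bags cover all of {1, 2, 3, 4, 5, 6, 7, 8}; (ii) for each edge, some bag contains both endpoints; (iii) the bags containing any fixed vertex form a subtree. All hold, so the decomposition is valid with width 4 − 1 = 3.

Yes; width 3.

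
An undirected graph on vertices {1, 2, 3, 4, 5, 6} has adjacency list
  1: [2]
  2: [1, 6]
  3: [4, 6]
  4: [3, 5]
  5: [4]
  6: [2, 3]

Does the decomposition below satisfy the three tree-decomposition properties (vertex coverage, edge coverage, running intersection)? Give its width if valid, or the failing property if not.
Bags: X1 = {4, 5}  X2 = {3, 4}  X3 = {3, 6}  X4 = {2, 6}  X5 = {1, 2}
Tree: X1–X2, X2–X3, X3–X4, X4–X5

Yes; width 1.

Checking the three conditions: (i) the bags cover all of {1, 2, 3, 4, 5, 6}; (ii) for each edge, some bag contains both endpoints; (iii) the bags containing any fixed vertex form a subtree. All hold, so the decomposition is valid with width 2 − 1 = 1.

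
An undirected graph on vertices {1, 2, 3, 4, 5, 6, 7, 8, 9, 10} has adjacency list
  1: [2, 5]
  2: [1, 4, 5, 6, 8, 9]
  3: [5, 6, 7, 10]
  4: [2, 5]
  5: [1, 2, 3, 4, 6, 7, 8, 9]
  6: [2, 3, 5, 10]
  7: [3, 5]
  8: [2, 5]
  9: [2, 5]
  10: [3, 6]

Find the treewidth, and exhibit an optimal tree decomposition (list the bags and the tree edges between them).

The largest bag has 3 vertices, giving width 2; this decomposition certifies tw(G) ≤ 2. For the lower bound, the 3 vertices {3, 6, 10} are pairwise adjacent, and any tree decomposition puts a clique entirely inside one bag — forcing width ≥ 2. Hence tw(G) = 2 exactly.

Treewidth 2.
One optimal decomposition is:
Bags: B1 = {2, 5, 8}  B2 = {2, 5, 9}  B3 = {2, 5, 6}  B4 = {3, 5, 6}  B5 = {3, 6, 10}  B6 = {2, 4, 5}  B7 = {3, 5, 7}  B8 = {1, 2, 5}
Tree: B1–B2, B1–B3, B3–B4, B4–B5, B3–B6, B4–B7, B6–B8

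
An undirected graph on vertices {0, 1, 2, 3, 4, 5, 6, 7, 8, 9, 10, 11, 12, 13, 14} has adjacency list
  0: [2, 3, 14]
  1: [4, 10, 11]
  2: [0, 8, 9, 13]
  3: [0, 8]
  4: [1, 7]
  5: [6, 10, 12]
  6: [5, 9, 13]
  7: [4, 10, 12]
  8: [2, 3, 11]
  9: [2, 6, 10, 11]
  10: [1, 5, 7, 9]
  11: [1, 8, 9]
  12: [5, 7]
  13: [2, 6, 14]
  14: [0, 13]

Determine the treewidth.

3

A width-3 tree decomposition is:
Bags: B1 = {0, 3, 8, 14}  B2 = {0, 2, 8, 14}  B3 = {2, 8, 13, 14}  B4 = {2, 8, 11, 13}  B5 = {2, 9, 11, 13}  B6 = {6, 9, 11, 13}  B7 = {1, 6, 9, 11}  B8 = {1, 6, 9, 10}  B9 = {1, 5, 6, 10}  B10 = {1, 4, 5, 10}  B11 = {4, 5, 7, 10}  B12 = {4, 5, 7, 12}
Tree: B1–B2, B2–B3, B3–B4, B4–B5, B5–B6, B6–B7, B7–B8, B8–B9, B9–B10, B10–B11, B11–B12
The largest bag has 4 vertices, giving width 3; this decomposition certifies tw(G) ≤ 3. For the lower bound: the 4 vertex sets {0,3,14}, {8}, {2}, {6,9,11,13} are disjoint, each induces a connected subgraph, and every pair is joined by at least one edge of G. Contracting each set to a single vertex therefore yields K_{4} as a minor, and since treewidth is minor-monotone, tw(G) ≥ tw(K_{4}) = 3. Combining the bounds, tw(G) = 3.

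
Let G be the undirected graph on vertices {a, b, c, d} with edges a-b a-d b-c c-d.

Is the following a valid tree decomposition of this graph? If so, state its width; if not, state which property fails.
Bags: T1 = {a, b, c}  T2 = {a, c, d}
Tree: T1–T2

Checking the three conditions: (i) the bags cover all of {a, b, c, d}; (ii) for each edge, some bag contains both endpoints; (iii) the bags containing any fixed vertex form a subtree. All hold, so the decomposition is valid with width 3 − 1 = 2.

Yes; width 2.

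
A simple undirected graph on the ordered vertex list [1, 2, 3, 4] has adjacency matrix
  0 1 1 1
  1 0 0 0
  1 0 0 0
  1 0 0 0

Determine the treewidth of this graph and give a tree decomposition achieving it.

Treewidth 1.
Bags: B1 = {1, 3}  B2 = {1, 2}  B3 = {1, 4}
Tree: B1–B2, B2–B3

Each bag holds 2 vertices, so the decomposition has width 1, which upper-bounds the treewidth. Since G has at least one edge (e.g. 3–1), it is not an edgeless graph, so tw(G) ≥ 1. Therefore the treewidth is 1.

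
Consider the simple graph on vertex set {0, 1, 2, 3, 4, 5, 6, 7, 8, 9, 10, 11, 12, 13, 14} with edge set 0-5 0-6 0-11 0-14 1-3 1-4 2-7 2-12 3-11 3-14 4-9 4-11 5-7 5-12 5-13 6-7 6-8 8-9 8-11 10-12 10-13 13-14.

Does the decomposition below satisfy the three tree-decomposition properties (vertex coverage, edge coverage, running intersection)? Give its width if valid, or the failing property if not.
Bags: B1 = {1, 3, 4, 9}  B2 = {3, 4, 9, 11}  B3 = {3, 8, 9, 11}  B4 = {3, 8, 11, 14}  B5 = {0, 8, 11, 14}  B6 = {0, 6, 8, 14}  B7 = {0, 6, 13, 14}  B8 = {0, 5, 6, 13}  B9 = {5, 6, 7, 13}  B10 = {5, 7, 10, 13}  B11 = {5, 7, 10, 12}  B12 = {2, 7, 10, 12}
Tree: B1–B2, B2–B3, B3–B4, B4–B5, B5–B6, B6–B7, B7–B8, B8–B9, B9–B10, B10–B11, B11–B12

Every vertex of G appears in some bag (union = {0, 1, 2, 3, 4, 5, 6, 7, 8, 9, 10, 11, 12, 13, 14}); every edge is covered by a bag; and for each vertex v the set of bags containing v is connected in the bag tree. The decomposition is therefore valid. The largest bag has 4 vertices, so the width is 3.

Yes; width 3.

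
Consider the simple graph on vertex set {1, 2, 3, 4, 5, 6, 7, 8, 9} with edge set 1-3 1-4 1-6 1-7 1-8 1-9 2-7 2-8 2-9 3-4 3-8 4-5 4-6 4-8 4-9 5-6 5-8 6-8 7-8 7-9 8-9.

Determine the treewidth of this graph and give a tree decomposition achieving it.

Treewidth 3.
One such decomposition:
Bags: B1 = {1, 7, 8, 9}  B2 = {1, 4, 8, 9}  B3 = {2, 7, 8, 9}  B4 = {1, 3, 4, 8}  B5 = {1, 4, 6, 8}  B6 = {4, 5, 6, 8}
Tree: B1–B2, B1–B3, B2–B4, B4–B5, B5–B6

Every bag has size at most 4, so the width is 4 − 1 = 3 and tw(G) ≤ 3. Conversely, {1, 4, 8, 9} is a clique of size 4, and the vertices of any clique must share a bag in every tree decomposition; so some bag has ≥ 4 vertices and tw(G) ≥ 3. Therefore the treewidth is 3.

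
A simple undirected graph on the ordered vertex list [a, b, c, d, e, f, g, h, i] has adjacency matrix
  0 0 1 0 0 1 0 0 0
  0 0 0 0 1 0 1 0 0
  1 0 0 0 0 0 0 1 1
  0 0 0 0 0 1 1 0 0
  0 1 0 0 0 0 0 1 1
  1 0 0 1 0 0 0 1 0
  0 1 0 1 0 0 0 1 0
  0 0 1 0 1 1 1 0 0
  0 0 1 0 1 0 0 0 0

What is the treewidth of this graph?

3

A width-3 tree decomposition is:
Bags: B1 = {a, c, f, i}  B2 = {c, f, h, i}  B3 = {e, f, h, i}  B4 = {d, e, f, h}  B5 = {d, e, g, h}  B6 = {b, d, e, g}
Tree: B1–B2, B2–B3, B3–B4, B4–B5, B5–B6
Every bag has size at most 4, so the width is 4 − 1 = 3 and tw(G) ≤ 3. For the lower bound: the 4 vertex sets {a,c,i}, {f}, {h}, {b,d,e,g} are disjoint, each induces a connected subgraph, and every pair is joined by at least one edge of G. Contracting each set to a single vertex therefore yields K_{4} as a minor, and since treewidth is minor-monotone, tw(G) ≥ tw(K_{4}) = 3. Therefore the treewidth is 3.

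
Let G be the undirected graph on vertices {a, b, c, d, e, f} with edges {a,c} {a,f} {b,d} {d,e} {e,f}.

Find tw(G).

1

A width-1 tree decomposition is:
Bags: B1 = {a, c}  B2 = {a, f}  B3 = {e, f}  B4 = {d, e}  B5 = {b, d}
Tree: B1–B2, B2–B3, B3–B4, B4–B5
Every bag has size at most 2, so the width is 2 − 1 = 1 and tw(G) ≤ 1. Any graph with an edge has treewidth ≥ 1, and G has the edge c–a. Therefore the treewidth is 1.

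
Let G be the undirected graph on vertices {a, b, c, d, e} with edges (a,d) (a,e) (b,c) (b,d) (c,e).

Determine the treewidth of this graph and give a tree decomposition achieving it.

Treewidth 2.
One such decomposition:
Bags: B1 = {a, c, e}  B2 = {a, b, c}  B3 = {a, b, d}
Tree: B1–B2, B2–B3

The largest bag has 3 vertices, giving width 2; this decomposition certifies tw(G) ≤ 2. Since a–e–c–b–d–a is a cycle in G, G is not acyclic. Forests are exactly the graphs of treewidth ≤ 1, so tw(G) ≥ 2. Hence tw(G) = 2 exactly.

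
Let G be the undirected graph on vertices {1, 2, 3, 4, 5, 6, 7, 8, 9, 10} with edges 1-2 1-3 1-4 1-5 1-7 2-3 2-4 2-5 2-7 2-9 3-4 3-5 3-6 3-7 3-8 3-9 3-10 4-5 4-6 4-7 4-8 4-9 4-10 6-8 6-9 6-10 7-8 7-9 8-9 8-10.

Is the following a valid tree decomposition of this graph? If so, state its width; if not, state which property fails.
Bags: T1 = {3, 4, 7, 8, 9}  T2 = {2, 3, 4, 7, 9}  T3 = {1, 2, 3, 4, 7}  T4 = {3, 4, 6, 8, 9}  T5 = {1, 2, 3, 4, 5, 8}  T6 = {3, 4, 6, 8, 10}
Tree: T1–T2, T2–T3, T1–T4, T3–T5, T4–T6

A tree decomposition must satisfy three properties: every vertex lies in some bag; for every edge, both endpoints lie together in some bag; and for every vertex, the bags containing it form a connected subtree. Here bags containing vertex 8 are not connected in the tree, so the decomposition is invalid.

No — bags containing vertex 8 are not connected in the tree.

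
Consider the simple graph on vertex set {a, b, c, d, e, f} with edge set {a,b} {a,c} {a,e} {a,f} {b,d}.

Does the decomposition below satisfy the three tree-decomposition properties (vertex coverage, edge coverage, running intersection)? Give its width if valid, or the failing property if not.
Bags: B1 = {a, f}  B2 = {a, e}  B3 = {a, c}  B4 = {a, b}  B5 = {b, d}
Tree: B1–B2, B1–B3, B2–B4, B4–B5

Yes; width 1.

Every vertex of G appears in some bag (union = {a, b, c, d, e, f}); every edge is covered by a bag; and for each vertex v the set of bags containing v is connected in the bag tree. The decomposition is therefore valid. The largest bag has 2 vertices, so the width is 1.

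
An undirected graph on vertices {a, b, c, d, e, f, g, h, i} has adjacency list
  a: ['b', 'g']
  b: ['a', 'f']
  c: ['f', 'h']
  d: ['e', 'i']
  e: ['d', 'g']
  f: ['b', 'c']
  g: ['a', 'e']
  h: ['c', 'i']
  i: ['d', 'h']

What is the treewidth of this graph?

2

A width-2 tree decomposition is:
Bags: B1 = {d, h, i}  B2 = {c, d, h}  B3 = {c, d, f}  B4 = {b, d, f}  B5 = {a, b, d}  B6 = {a, d, g}  B7 = {d, e, g}
Tree: B1–B2, B2–B3, B3–B4, B4–B5, B5–B6, B6–B7
Every bag has size at most 3, so the width is 3 − 1 = 2 and tw(G) ≤ 2. Since d–i–h–c–f–b–a–g–e–d is a cycle in G, G is not acyclic. Forests are exactly the graphs of treewidth ≤ 1, so tw(G) ≥ 2. Combining the bounds, tw(G) = 2.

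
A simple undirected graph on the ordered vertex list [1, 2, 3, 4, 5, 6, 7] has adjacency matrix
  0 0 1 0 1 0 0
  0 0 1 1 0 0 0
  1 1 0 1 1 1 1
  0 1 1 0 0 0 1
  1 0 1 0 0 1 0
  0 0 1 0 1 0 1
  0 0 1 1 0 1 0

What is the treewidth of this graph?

A width-2 tree decomposition is:
Bags: B1 = {3, 4, 7}  B2 = {3, 6, 7}  B3 = {2, 3, 4}  B4 = {3, 5, 6}  B5 = {1, 3, 5}
Tree: B1–B2, B1–B3, B2–B4, B4–B5
The largest bag has 3 vertices, giving width 2; this decomposition certifies tw(G) ≤ 2. For the lower bound, the 3 vertices {1, 3, 5} are pairwise adjacent, and any tree decomposition puts a clique entirely inside one bag — forcing width ≥ 2. Combining the bounds, tw(G) = 2.

2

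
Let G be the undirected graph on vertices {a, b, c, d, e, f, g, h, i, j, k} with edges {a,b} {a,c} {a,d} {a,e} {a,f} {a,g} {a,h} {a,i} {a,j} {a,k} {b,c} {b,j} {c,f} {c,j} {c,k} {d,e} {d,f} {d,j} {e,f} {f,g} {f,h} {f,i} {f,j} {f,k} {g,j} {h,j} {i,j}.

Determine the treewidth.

3

A width-3 tree decomposition is:
Bags: B1 = {a, d, f, j}  B2 = {a, d, e, f}  B3 = {a, f, i, j}  B4 = {a, c, f, j}  B5 = {a, f, g, j}  B6 = {a, b, c, j}  B7 = {a, f, h, j}  B8 = {a, c, f, k}
Tree: B1–B2, B1–B3, B3–B4, B1–B5, B4–B6, B5–B7, B4–B8
Each bag holds 4 vertices, so the decomposition has width 3, which upper-bounds the treewidth. Conversely, {a, d, f, j} is a clique of size 4, and the vertices of any clique must share a bag in every tree decomposition; so some bag has ≥ 4 vertices and tw(G) ≥ 3. Hence tw(G) = 3 exactly.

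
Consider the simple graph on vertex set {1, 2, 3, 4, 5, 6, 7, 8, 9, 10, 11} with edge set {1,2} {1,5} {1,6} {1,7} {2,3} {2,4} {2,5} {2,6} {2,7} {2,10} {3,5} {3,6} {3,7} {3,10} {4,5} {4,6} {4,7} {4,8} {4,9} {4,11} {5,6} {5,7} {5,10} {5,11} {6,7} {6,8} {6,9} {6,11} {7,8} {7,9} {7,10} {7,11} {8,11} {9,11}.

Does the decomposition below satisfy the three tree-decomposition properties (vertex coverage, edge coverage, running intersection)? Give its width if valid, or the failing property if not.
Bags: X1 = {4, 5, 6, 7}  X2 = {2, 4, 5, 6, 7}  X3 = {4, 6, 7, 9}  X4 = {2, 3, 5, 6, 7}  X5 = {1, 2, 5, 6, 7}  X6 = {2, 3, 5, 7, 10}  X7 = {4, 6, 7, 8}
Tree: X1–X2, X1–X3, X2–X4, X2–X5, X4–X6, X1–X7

No — vertex 11 appears in no bag.

A tree decomposition must satisfy three properties: every vertex lies in some bag; for every edge, both endpoints lie together in some bag; and for every vertex, the bags containing it form a connected subtree. Here vertex 11 appears in no bag, so the decomposition is invalid.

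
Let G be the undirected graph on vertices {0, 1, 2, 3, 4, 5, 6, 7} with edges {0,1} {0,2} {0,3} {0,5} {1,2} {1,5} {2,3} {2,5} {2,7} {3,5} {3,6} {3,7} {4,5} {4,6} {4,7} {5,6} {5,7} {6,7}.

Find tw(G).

3

A width-3 tree decomposition is:
Bags: B1 = {2, 3, 5, 7}  B2 = {3, 5, 6, 7}  B3 = {0, 2, 3, 5}  B4 = {0, 1, 2, 5}  B5 = {4, 5, 6, 7}
Tree: B1–B2, B1–B3, B3–B4, B2–B5
Every bag has size at most 4, so the width is 4 − 1 = 3 and tw(G) ≤ 3. On the other hand G contains the 4-clique {0, 1, 2, 5}. A clique must lie in a single bag of any decomposition, so no decomposition can have width below 3. Combining the bounds, tw(G) = 3.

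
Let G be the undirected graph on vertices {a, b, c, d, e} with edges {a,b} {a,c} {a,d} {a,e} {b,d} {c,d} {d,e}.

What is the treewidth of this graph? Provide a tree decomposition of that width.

The largest bag has 3 vertices, giving width 2; this decomposition certifies tw(G) ≤ 2. On the other hand G contains the 3-clique {a, d, e}. A clique must lie in a single bag of any decomposition, so no decomposition can have width below 2. Therefore the treewidth is 2.

Treewidth 2.
Bags: B1 = {a, b, d}  B2 = {a, d, e}  B3 = {a, c, d}
Tree: B1–B2, B2–B3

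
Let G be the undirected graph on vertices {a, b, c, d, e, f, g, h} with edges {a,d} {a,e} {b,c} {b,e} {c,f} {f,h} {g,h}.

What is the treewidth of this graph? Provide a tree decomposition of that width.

Treewidth 1.
One optimal decomposition is:
Bags: B1 = {g, h}  B2 = {f, h}  B3 = {c, f}  B4 = {b, c}  B5 = {b, e}  B6 = {a, e}  B7 = {a, d}
Tree: B1–B2, B2–B3, B3–B4, B4–B5, B5–B6, B6–B7

Each bag holds 2 vertices, so the decomposition has width 1, which upper-bounds the treewidth. Any graph with an edge has treewidth ≥ 1, and G has the edge g–h. Hence tw(G) = 1 exactly.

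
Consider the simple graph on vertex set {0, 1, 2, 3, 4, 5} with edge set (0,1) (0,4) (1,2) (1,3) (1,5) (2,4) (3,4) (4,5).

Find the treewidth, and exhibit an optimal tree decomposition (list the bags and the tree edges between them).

Every bag has size at most 3, so the width is 3 − 1 = 2 and tw(G) ≤ 2. Since 4–0–1–5–4 is a cycle in G, G is not acyclic. Forests are exactly the graphs of treewidth ≤ 1, so tw(G) ≥ 2. Combining the bounds, tw(G) = 2.

Treewidth 2.
One such decomposition:
Bags: B1 = {0, 1, 4}  B2 = {1, 4, 5}  B3 = {1, 2, 4}  B4 = {1, 3, 4}
Tree: B1–B2, B2–B3, B3–B4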